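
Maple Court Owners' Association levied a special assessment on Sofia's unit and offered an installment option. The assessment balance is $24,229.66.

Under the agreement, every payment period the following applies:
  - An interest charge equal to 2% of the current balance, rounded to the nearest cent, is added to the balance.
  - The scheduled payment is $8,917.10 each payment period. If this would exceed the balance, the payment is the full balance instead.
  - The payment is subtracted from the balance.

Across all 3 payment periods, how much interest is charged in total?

$944.45

Payment period 1: opening $24,229.66; interest $484.59 → $24,714.25; payment $8,917.10; balance $15,797.15
Payment period 2: opening $15,797.15; interest $315.94 → $16,113.09; payment $8,917.10; balance $7,195.99
Payment period 3: opening $7,195.99; interest $143.92 → $7,339.91; payment $7,339.91; balance $0.00
Total interest: $484.59 + $315.94 + $143.92 = $944.45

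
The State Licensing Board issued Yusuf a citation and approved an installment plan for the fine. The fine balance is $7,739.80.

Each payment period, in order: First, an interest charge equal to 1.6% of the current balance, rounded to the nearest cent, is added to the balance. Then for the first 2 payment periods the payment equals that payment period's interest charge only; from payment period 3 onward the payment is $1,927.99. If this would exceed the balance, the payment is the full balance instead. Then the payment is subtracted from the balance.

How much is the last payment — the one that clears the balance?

$353.70

Payment period 1: opening $7,739.80; interest $123.84 → $7,863.64; payment $123.84; balance $7,739.80
Payment period 2: opening $7,739.80; interest $123.84 → $7,863.64; payment $123.84; balance $7,739.80
Payment period 3: opening $7,739.80; interest $123.84 → $7,863.64; payment $1,927.99; balance $5,935.65
Payment period 4: opening $5,935.65; interest $94.97 → $6,030.62; payment $1,927.99; balance $4,102.63
Payment period 5: opening $4,102.63; interest $65.64 → $4,168.27; payment $1,927.99; balance $2,240.28
Payment period 6: opening $2,240.28; interest $35.84 → $2,276.12; payment $1,927.99; balance $348.13
Payment period 7: opening $348.13; interest $5.57 → $353.70; payment $353.70; balance $0.00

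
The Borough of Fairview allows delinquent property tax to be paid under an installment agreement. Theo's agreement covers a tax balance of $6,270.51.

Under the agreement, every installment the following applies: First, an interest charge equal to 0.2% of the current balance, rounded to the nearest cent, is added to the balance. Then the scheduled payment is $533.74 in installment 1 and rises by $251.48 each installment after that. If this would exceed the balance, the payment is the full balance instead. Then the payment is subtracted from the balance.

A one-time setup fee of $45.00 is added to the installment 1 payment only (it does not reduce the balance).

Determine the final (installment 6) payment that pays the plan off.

$1,136.51

Installment 1: opening $6,270.51; interest $12.54 → $6,283.05; payment $533.74 (+ $45.00 fee); balance $5,749.31
Installment 2: opening $5,749.31; interest $11.50 → $5,760.81; payment $785.22; balance $4,975.59
Installment 3: opening $4,975.59; interest $9.95 → $4,985.54; payment $1,036.70; balance $3,948.84
Installment 4: opening $3,948.84; interest $7.90 → $3,956.74; payment $1,288.18; balance $2,668.56
Installment 5: opening $2,668.56; interest $5.34 → $2,673.90; payment $1,539.66; balance $1,134.24
Installment 6: opening $1,134.24; interest $2.27 → $1,136.51; payment $1,136.51; balance $0.00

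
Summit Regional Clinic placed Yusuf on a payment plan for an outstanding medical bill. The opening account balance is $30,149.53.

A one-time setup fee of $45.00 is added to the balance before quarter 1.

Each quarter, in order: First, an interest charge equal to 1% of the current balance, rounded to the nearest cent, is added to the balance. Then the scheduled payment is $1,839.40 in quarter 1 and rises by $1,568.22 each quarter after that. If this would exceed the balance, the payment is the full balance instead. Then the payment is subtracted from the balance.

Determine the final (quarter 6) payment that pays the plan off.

Quarter 1: $30,194.53 +$301.95 interest = $30,496.48; pay $1,839.40 → $28,657.08
Quarter 2: $28,657.08 +$286.57 interest = $28,943.65; pay $3,407.62 → $25,536.03
Quarter 3: $25,536.03 +$255.36 interest = $25,791.39; pay $4,975.84 → $20,815.55
Quarter 4: $20,815.55 +$208.16 interest = $21,023.71; pay $6,544.06 → $14,479.65
Quarter 5: $14,479.65 +$144.80 interest = $14,624.45; pay $8,112.28 → $6,512.17
Quarter 6: $6,512.17 +$65.12 interest = $6,577.29; pay $6,577.29 → $0.00

$6,577.29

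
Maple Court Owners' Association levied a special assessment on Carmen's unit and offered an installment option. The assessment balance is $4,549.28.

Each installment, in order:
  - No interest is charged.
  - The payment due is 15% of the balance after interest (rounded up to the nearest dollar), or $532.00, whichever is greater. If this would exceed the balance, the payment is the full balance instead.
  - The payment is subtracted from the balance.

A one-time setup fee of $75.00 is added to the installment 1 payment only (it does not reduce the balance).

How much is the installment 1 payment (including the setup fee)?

$758.00

Installment 1: opening $4,549.28; payment $683.00 (+ $75.00 fee); balance $3,866.28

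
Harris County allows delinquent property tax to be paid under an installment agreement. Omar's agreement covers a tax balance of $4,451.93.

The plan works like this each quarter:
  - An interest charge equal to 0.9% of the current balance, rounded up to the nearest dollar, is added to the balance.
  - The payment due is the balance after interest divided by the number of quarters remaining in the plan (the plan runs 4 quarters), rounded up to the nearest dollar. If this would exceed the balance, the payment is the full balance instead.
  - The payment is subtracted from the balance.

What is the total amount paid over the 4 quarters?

$4,555.93

# | Opening | Interest | Payment | End bal
1 | $4,451.93 | $41.00 | $1,124.00 | $3,368.93
2 | $3,368.93 | $31.00 | $1,134.00 | $2,265.93
3 | $2,265.93 | $21.00 | $1,144.00 | $1,142.93
4 | $1,142.93 | $11.00 | $1,153.93 | $0.00
Total paid: $4,555.93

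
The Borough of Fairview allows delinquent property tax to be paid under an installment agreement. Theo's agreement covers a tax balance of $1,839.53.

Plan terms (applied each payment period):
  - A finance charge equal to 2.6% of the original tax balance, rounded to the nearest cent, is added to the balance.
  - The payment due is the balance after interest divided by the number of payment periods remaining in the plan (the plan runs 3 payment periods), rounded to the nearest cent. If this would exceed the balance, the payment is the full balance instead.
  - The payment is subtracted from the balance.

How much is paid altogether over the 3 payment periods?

$1,983.02

Payment period 1: opening $1,839.53; interest $47.83 → $1,887.36; payment $629.12; balance $1,258.24
Payment period 2: opening $1,258.24; interest $47.83 → $1,306.07; payment $653.04; balance $653.03
Payment period 3: opening $653.03; interest $47.83 → $700.86; payment $700.86; balance $0.00
Total paid: $1,983.02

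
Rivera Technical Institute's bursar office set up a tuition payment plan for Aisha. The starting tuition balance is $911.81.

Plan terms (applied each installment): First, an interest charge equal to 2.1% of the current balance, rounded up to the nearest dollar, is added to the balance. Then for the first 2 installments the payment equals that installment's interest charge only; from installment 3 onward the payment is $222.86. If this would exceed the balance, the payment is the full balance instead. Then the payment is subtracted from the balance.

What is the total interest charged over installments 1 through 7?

Installment 1: opening $911.81; interest $20.00 → $931.81; payment $20.00; balance $911.81
Installment 2: opening $911.81; interest $20.00 → $931.81; payment $20.00; balance $911.81
Installment 3: opening $911.81; interest $20.00 → $931.81; payment $222.86; balance $708.95
Installment 4: opening $708.95; interest $15.00 → $723.95; payment $222.86; balance $501.09
Installment 5: opening $501.09; interest $11.00 → $512.09; payment $222.86; balance $289.23
Installment 6: opening $289.23; interest $7.00 → $296.23; payment $222.86; balance $73.37
Installment 7: opening $73.37; interest $2.00 → $75.37; payment $75.37; balance $0.00
Total interest: $20.00 + $20.00 + $20.00 + $15.00 + $11.00 + $7.00 + $2.00 = $95.00

$95.00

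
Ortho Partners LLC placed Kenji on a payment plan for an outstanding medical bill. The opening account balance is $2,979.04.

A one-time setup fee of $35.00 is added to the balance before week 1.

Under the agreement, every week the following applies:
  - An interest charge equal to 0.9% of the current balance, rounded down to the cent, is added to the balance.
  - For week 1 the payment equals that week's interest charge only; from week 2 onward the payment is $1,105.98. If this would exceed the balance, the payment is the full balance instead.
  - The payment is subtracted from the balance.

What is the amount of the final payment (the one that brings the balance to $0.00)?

Week 1: opening $3,014.04; interest $27.12 → $3,041.16; payment $27.12; balance $3,014.04
Week 2: opening $3,014.04; interest $27.12 → $3,041.16; payment $1,105.98; balance $1,935.18
Week 3: opening $1,935.18; interest $17.41 → $1,952.59; payment $1,105.98; balance $846.61
Week 4: opening $846.61; interest $7.61 → $854.22; payment $854.22; balance $0.00

$854.22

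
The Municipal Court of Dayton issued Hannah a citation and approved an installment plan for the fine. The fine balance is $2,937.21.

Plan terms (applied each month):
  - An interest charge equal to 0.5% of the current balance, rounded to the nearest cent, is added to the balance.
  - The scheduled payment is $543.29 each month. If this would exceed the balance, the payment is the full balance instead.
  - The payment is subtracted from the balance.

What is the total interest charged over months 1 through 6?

$48.21

Month 1: opening $2,937.21; interest $14.69 → $2,951.90; payment $543.29; balance $2,408.61
Month 2: opening $2,408.61; interest $12.04 → $2,420.65; payment $543.29; balance $1,877.36
Month 3: opening $1,877.36; interest $9.39 → $1,886.75; payment $543.29; balance $1,343.46
Month 4: opening $1,343.46; interest $6.72 → $1,350.18; payment $543.29; balance $806.89
Month 5: opening $806.89; interest $4.03 → $810.92; payment $543.29; balance $267.63
Month 6: opening $267.63; interest $1.34 → $268.97; payment $268.97; balance $0.00
Total interest: $14.69 + $12.04 + $9.39 + $6.72 + $4.03 + $1.34 = $48.21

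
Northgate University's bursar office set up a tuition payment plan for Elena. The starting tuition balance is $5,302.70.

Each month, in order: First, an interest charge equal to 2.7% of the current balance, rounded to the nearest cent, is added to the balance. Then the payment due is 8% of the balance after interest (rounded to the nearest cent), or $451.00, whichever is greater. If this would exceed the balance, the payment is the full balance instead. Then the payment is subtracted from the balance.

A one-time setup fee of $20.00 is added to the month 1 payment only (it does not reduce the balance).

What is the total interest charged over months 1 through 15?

$1,164.03

# | Opening | Interest | Payment | Fee | End bal
1 | $5,302.70 | $143.17 | $451.00 | $20.00 | $4,994.87
2 | $4,994.87 | $134.86 | $451.00 | — | $4,678.73
3 | $4,678.73 | $126.33 | $451.00 | — | $4,354.06
4 | $4,354.06 | $117.56 | $451.00 | — | $4,020.62
5 | $4,020.62 | $108.56 | $451.00 | — | $3,678.18
6 | $3,678.18 | $99.31 | $451.00 | — | $3,326.49
7 | $3,326.49 | $89.82 | $451.00 | — | $2,965.31
8 | $2,965.31 | $80.06 | $451.00 | — | $2,594.37
9 | $2,594.37 | $70.05 | $451.00 | — | $2,213.42
10 | $2,213.42 | $59.76 | $451.00 | — | $1,822.18
11 | $1,822.18 | $49.20 | $451.00 | — | $1,420.38
12 | $1,420.38 | $38.35 | $451.00 | — | $1,007.73
13 | $1,007.73 | $27.21 | $451.00 | — | $583.94
14 | $583.94 | $15.77 | $451.00 | — | $148.71
15 | $148.71 | $4.02 | $152.73 | — | $0.00
Total interest: $143.17 + $134.86 + $126.33 + $117.56 + $108.56 + $99.31 + $89.82 + $80.06 + $70.05 + $59.76 + $49.20 + $38.35 + $27.21 + $15.77 + $4.02 = $1,164.03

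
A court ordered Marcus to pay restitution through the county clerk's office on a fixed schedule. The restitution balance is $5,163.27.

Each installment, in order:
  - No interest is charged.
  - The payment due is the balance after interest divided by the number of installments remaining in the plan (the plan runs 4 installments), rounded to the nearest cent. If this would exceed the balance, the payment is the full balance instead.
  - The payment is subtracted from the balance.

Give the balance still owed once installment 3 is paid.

# | Opening | Payment | End bal
1 | $5,163.27 | $1,290.82 | $3,872.45
2 | $3,872.45 | $1,290.82 | $2,581.63
3 | $2,581.63 | $1,290.82 | $1,290.81

$1,290.81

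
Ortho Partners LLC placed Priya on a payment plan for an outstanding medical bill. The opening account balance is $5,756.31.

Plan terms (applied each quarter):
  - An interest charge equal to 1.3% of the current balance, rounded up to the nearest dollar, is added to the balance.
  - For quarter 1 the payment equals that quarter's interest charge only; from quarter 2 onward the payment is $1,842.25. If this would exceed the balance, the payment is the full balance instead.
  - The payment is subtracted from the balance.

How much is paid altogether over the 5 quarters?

$5,993.31

Quarter 1: $5,756.31 +$75.00 interest = $5,831.31; pay $75.00 → $5,756.31
Quarter 2: $5,756.31 +$75.00 interest = $5,831.31; pay $1,842.25 → $3,989.06
Quarter 3: $3,989.06 +$52.00 interest = $4,041.06; pay $1,842.25 → $2,198.81
Quarter 4: $2,198.81 +$29.00 interest = $2,227.81; pay $1,842.25 → $385.56
Quarter 5: $385.56 +$6.00 interest = $391.56; pay $391.56 → $0.00
Total paid: $5,993.31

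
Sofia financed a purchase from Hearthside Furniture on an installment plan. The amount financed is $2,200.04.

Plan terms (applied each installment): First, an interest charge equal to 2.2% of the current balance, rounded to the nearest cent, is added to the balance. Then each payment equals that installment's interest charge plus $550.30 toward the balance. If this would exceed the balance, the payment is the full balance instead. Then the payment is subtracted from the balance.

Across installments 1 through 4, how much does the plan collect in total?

Installment 1: $2,200.04 +$48.40 interest = $2,248.44; pay $598.70 → $1,649.74
Installment 2: $1,649.74 +$36.29 interest = $1,686.03; pay $586.59 → $1,099.44
Installment 3: $1,099.44 +$24.19 interest = $1,123.63; pay $574.49 → $549.14
Installment 4: $549.14 +$12.08 interest = $561.22; pay $561.22 → $0.00
Total paid: $2,321.00

$2,321.00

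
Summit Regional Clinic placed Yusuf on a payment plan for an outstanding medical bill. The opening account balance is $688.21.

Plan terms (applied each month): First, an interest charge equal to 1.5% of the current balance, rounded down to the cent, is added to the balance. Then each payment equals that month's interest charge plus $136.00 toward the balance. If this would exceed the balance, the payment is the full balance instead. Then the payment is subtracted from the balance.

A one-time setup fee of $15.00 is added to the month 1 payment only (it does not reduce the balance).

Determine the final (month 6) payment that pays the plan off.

# | Opening | Interest | Payment | Fee | End bal
1 | $688.21 | $10.32 | $146.32 | $15.00 | $552.21
2 | $552.21 | $8.28 | $144.28 | — | $416.21
3 | $416.21 | $6.24 | $142.24 | — | $280.21
4 | $280.21 | $4.20 | $140.20 | — | $144.21
5 | $144.21 | $2.16 | $138.16 | — | $8.21
6 | $8.21 | $0.12 | $8.33 | — | $0.00

$8.33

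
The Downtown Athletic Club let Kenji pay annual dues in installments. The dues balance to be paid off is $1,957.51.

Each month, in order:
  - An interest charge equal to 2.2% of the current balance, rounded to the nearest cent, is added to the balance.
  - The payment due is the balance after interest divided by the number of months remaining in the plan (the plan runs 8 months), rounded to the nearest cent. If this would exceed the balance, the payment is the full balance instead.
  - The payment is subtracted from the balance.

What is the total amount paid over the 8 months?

$2,161.60

Month 1: $1,957.51 +$43.07 interest = $2,000.58; pay $250.07 → $1,750.51
Month 2: $1,750.51 +$38.51 interest = $1,789.02; pay $255.57 → $1,533.45
Month 3: $1,533.45 +$33.74 interest = $1,567.19; pay $261.20 → $1,305.99
Month 4: $1,305.99 +$28.73 interest = $1,334.72; pay $266.94 → $1,067.78
Month 5: $1,067.78 +$23.49 interest = $1,091.27; pay $272.82 → $818.45
Month 6: $818.45 +$18.01 interest = $836.46; pay $278.82 → $557.64
Month 7: $557.64 +$12.27 interest = $569.91; pay $284.96 → $284.95
Month 8: $284.95 +$6.27 interest = $291.22; pay $291.22 → $0.00
Total paid: $2,161.60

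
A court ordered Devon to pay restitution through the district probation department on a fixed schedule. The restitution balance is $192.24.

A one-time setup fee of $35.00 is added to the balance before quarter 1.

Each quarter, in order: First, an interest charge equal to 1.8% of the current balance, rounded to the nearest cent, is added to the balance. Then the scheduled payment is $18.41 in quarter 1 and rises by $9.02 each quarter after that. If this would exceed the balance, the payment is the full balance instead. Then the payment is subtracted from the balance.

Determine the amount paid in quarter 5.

Quarter 1: opening $227.24; interest $4.09 → $231.33; payment $18.41; balance $212.92
Quarter 2: opening $212.92; interest $3.83 → $216.75; payment $27.43; balance $189.32
Quarter 3: opening $189.32; interest $3.41 → $192.73; payment $36.45; balance $156.28
Quarter 4: opening $156.28; interest $2.81 → $159.09; payment $45.47; balance $113.62
Quarter 5: opening $113.62; interest $2.05 → $115.67; payment $54.49; balance $61.18

$54.49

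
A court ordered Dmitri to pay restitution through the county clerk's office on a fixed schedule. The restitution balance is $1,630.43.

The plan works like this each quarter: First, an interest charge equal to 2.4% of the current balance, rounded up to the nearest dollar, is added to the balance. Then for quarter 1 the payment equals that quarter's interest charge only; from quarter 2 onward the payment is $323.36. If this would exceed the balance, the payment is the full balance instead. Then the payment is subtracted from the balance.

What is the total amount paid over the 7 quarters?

$1,803.43

Quarter 1: opening $1,630.43; interest $40.00 → $1,670.43; payment $40.00; balance $1,630.43
Quarter 2: opening $1,630.43; interest $40.00 → $1,670.43; payment $323.36; balance $1,347.07
Quarter 3: opening $1,347.07; interest $33.00 → $1,380.07; payment $323.36; balance $1,056.71
Quarter 4: opening $1,056.71; interest $26.00 → $1,082.71; payment $323.36; balance $759.35
Quarter 5: opening $759.35; interest $19.00 → $778.35; payment $323.36; balance $454.99
Quarter 6: opening $454.99; interest $11.00 → $465.99; payment $323.36; balance $142.63
Quarter 7: opening $142.63; interest $4.00 → $146.63; payment $146.63; balance $0.00
Total paid: $1,803.43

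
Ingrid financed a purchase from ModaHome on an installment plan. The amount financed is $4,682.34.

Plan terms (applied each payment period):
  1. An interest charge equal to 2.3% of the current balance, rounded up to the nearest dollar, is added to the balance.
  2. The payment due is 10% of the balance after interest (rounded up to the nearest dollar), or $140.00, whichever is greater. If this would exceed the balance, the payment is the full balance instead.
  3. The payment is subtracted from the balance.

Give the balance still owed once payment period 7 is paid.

$2,626.34

# | Opening | Interest | Payment | End bal
1 | $4,682.34 | $108.00 | $480.00 | $4,310.34
2 | $4,310.34 | $100.00 | $442.00 | $3,968.34
3 | $3,968.34 | $92.00 | $407.00 | $3,653.34
4 | $3,653.34 | $85.00 | $374.00 | $3,364.34
5 | $3,364.34 | $78.00 | $345.00 | $3,097.34
6 | $3,097.34 | $72.00 | $317.00 | $2,852.34
7 | $2,852.34 | $66.00 | $292.00 | $2,626.34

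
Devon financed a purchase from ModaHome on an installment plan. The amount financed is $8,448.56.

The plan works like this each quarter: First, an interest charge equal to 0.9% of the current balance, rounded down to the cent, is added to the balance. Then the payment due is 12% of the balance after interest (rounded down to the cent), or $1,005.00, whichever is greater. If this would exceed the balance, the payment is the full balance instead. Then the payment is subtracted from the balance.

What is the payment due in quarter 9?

Quarter 1: $8,448.56 +$76.03 interest = $8,524.59; pay $1,022.95 → $7,501.64
Quarter 2: $7,501.64 +$67.51 interest = $7,569.15; pay $1,005.00 → $6,564.15
Quarter 3: $6,564.15 +$59.07 interest = $6,623.22; pay $1,005.00 → $5,618.22
Quarter 4: $5,618.22 +$50.56 interest = $5,668.78; pay $1,005.00 → $4,663.78
Quarter 5: $4,663.78 +$41.97 interest = $4,705.75; pay $1,005.00 → $3,700.75
Quarter 6: $3,700.75 +$33.30 interest = $3,734.05; pay $1,005.00 → $2,729.05
Quarter 7: $2,729.05 +$24.56 interest = $2,753.61; pay $1,005.00 → $1,748.61
Quarter 8: $1,748.61 +$15.73 interest = $1,764.34; pay $1,005.00 → $759.34
Quarter 9: $759.34 +$6.83 interest = $766.17; pay $766.17 → $0.00

$766.17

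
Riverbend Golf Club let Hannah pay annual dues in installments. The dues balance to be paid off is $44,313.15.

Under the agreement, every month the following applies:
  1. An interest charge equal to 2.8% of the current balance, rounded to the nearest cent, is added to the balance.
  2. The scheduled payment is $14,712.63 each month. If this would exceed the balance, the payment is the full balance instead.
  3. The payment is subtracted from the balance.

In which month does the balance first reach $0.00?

4

# | Opening | Interest | Payment | End bal
1 | $44,313.15 | $1,240.77 | $14,712.63 | $30,841.29
2 | $30,841.29 | $863.56 | $14,712.63 | $16,992.22
3 | $16,992.22 | $475.78 | $14,712.63 | $2,755.37
4 | $2,755.37 | $77.15 | $2,832.52 | $0.00
Balance reaches $0.00 in month 4.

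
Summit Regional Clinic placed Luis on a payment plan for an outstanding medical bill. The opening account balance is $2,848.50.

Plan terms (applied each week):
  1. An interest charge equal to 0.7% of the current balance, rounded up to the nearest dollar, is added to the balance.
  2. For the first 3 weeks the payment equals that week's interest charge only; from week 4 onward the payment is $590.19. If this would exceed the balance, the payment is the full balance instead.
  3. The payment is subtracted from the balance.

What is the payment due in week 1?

$20.00

Week 1: opening $2,848.50; interest $20.00 → $2,868.50; payment $20.00; balance $2,848.50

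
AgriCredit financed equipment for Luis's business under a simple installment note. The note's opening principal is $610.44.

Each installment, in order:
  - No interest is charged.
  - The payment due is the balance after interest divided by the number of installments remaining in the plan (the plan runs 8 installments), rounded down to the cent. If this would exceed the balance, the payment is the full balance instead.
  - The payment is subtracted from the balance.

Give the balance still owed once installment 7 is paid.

Installment 1: opening $610.44; payment $76.30; balance $534.14
Installment 2: opening $534.14; payment $76.30; balance $457.84
Installment 3: opening $457.84; payment $76.30; balance $381.54
Installment 4: opening $381.54; payment $76.30; balance $305.24
Installment 5: opening $305.24; payment $76.31; balance $228.93
Installment 6: opening $228.93; payment $76.31; balance $152.62
Installment 7: opening $152.62; payment $76.31; balance $76.31

$76.31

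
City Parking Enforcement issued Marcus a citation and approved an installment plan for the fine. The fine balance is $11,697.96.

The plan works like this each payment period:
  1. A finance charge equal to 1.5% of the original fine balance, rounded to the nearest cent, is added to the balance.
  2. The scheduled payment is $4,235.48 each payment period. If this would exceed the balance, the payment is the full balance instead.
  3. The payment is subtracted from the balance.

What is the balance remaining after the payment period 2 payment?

Payment period 1: opening $11,697.96; interest $175.47 → $11,873.43; payment $4,235.48; balance $7,637.95
Payment period 2: opening $7,637.95; interest $175.47 → $7,813.42; payment $4,235.48; balance $3,577.94

$3,577.94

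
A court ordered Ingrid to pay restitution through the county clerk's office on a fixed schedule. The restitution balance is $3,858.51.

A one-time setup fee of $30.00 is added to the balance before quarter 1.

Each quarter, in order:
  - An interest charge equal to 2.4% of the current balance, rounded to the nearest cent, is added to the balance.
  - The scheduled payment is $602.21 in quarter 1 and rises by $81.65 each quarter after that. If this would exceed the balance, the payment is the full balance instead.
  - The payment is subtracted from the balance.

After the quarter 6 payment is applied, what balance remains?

Quarter 1: opening $3,888.51; interest $93.32 → $3,981.83; payment $602.21; balance $3,379.62
Quarter 2: opening $3,379.62; interest $81.11 → $3,460.73; payment $683.86; balance $2,776.87
Quarter 3: opening $2,776.87; interest $66.64 → $2,843.51; payment $765.51; balance $2,078.00
Quarter 4: opening $2,078.00; interest $49.87 → $2,127.87; payment $847.16; balance $1,280.71
Quarter 5: opening $1,280.71; interest $30.74 → $1,311.45; payment $928.81; balance $382.64
Quarter 6: opening $382.64; interest $9.18 → $391.82; payment $391.82; balance $0.00

$0.00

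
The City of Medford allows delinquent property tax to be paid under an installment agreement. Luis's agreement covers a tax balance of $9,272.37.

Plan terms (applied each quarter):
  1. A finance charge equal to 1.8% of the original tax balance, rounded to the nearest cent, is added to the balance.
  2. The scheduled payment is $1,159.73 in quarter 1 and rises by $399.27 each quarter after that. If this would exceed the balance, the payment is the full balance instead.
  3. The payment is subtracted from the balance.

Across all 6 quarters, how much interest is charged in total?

$1,001.40

Quarter 1: opening $9,272.37; interest $166.90 → $9,439.27; payment $1,159.73; balance $8,279.54
Quarter 2: opening $8,279.54; interest $166.90 → $8,446.44; payment $1,559.00; balance $6,887.44
Quarter 3: opening $6,887.44; interest $166.90 → $7,054.34; payment $1,958.27; balance $5,096.07
Quarter 4: opening $5,096.07; interest $166.90 → $5,262.97; payment $2,357.54; balance $2,905.43
Quarter 5: opening $2,905.43; interest $166.90 → $3,072.33; payment $2,756.81; balance $315.52
Quarter 6: opening $315.52; interest $166.90 → $482.42; payment $482.42; balance $0.00
Total interest: $166.90 + $166.90 + $166.90 + $166.90 + $166.90 + $166.90 = $1,001.40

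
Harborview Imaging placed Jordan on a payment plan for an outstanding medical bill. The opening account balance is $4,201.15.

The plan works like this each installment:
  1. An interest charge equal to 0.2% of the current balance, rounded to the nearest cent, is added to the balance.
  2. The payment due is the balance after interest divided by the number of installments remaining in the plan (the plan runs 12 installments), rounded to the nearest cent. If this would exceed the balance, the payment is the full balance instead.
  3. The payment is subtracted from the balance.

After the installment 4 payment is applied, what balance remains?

$2,823.24

# | Opening | Interest | Payment | End bal
1 | $4,201.15 | $8.40 | $350.80 | $3,858.75
2 | $3,858.75 | $7.72 | $351.50 | $3,514.97
3 | $3,514.97 | $7.03 | $352.20 | $3,169.80
4 | $3,169.80 | $6.34 | $352.90 | $2,823.24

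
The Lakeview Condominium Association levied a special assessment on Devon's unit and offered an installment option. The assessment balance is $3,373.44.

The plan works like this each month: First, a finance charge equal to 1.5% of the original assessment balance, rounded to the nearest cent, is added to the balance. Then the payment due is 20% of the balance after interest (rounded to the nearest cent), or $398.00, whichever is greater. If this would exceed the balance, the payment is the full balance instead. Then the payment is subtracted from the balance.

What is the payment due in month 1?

# | Opening | Interest | Payment | End bal
1 | $3,373.44 | $50.60 | $684.81 | $2,739.23

$684.81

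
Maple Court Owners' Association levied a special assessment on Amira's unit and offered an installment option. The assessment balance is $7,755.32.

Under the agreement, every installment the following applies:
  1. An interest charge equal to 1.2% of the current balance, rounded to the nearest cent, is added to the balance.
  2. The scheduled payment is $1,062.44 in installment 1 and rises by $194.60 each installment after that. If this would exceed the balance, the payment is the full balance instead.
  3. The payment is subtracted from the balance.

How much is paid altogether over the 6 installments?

$8,089.26

Installment 1: $7,755.32 +$93.06 interest = $7,848.38; pay $1,062.44 → $6,785.94
Installment 2: $6,785.94 +$81.43 interest = $6,867.37; pay $1,257.04 → $5,610.33
Installment 3: $5,610.33 +$67.32 interest = $5,677.65; pay $1,451.64 → $4,226.01
Installment 4: $4,226.01 +$50.71 interest = $4,276.72; pay $1,646.24 → $2,630.48
Installment 5: $2,630.48 +$31.57 interest = $2,662.05; pay $1,840.84 → $821.21
Installment 6: $821.21 +$9.85 interest = $831.06; pay $831.06 → $0.00
Total paid: $8,089.26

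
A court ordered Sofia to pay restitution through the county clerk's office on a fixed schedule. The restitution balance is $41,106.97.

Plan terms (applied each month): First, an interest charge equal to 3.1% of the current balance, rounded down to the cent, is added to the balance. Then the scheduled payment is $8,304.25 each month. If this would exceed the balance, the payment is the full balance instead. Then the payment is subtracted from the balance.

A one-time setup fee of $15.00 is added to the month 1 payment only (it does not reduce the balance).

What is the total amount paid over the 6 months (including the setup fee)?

Month 1: opening $41,106.97; interest $1,274.31 → $42,381.28; payment $8,304.25 (+ $15.00 fee); balance $34,077.03
Month 2: opening $34,077.03; interest $1,056.38 → $35,133.41; payment $8,304.25; balance $26,829.16
Month 3: opening $26,829.16; interest $831.70 → $27,660.86; payment $8,304.25; balance $19,356.61
Month 4: opening $19,356.61; interest $600.05 → $19,956.66; payment $8,304.25; balance $11,652.41
Month 5: opening $11,652.41; interest $361.22 → $12,013.63; payment $8,304.25; balance $3,709.38
Month 6: opening $3,709.38; interest $114.99 → $3,824.37; payment $3,824.37; balance $0.00
Total paid: $45,360.62

$45,360.62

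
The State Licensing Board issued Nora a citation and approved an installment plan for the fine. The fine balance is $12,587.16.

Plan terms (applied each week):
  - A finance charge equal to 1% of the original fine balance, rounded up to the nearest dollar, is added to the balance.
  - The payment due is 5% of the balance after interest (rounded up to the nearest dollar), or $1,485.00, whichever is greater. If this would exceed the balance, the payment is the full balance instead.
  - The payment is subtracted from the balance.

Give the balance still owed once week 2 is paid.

Week 1: opening $12,587.16; interest $126.00 → $12,713.16; payment $1,485.00; balance $11,228.16
Week 2: opening $11,228.16; interest $126.00 → $11,354.16; payment $1,485.00; balance $9,869.16

$9,869.16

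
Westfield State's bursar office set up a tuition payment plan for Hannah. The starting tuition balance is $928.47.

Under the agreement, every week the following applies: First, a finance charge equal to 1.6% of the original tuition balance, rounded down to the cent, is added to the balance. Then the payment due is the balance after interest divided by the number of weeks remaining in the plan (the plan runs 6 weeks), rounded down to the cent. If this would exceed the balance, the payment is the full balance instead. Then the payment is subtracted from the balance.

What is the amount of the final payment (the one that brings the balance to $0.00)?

Week 1: $928.47 +$14.85 interest = $943.32; pay $157.22 → $786.10
Week 2: $786.10 +$14.85 interest = $800.95; pay $160.19 → $640.76
Week 3: $640.76 +$14.85 interest = $655.61; pay $163.90 → $491.71
Week 4: $491.71 +$14.85 interest = $506.56; pay $168.85 → $337.71
Week 5: $337.71 +$14.85 interest = $352.56; pay $176.28 → $176.28
Week 6: $176.28 +$14.85 interest = $191.13; pay $191.13 → $0.00

$191.13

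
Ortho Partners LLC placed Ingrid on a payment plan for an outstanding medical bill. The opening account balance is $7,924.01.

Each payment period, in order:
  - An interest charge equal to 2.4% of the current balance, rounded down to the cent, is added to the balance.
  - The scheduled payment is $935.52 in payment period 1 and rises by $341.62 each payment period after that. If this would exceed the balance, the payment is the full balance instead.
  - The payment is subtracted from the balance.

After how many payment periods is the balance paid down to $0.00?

Payment period 1: $7,924.01 +$190.17 interest = $8,114.18; pay $935.52 → $7,178.66
Payment period 2: $7,178.66 +$172.28 interest = $7,350.94; pay $1,277.14 → $6,073.80
Payment period 3: $6,073.80 +$145.77 interest = $6,219.57; pay $1,618.76 → $4,600.81
Payment period 4: $4,600.81 +$110.41 interest = $4,711.22; pay $1,960.38 → $2,750.84
Payment period 5: $2,750.84 +$66.02 interest = $2,816.86; pay $2,302.00 → $514.86
Payment period 6: $514.86 +$12.35 interest = $527.21; pay $527.21 → $0.00
Balance reaches $0.00 in payment period 6.

6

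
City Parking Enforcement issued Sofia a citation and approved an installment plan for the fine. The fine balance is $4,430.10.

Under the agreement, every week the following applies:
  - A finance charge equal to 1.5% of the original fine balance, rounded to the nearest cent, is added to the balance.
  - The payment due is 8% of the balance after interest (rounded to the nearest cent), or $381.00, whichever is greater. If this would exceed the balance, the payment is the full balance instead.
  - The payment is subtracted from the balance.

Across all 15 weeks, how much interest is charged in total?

# | Opening | Interest | Payment | End bal
1 | $4,430.10 | $66.45 | $381.00 | $4,115.55
2 | $4,115.55 | $66.45 | $381.00 | $3,801.00
3 | $3,801.00 | $66.45 | $381.00 | $3,486.45
4 | $3,486.45 | $66.45 | $381.00 | $3,171.90
5 | $3,171.90 | $66.45 | $381.00 | $2,857.35
6 | $2,857.35 | $66.45 | $381.00 | $2,542.80
7 | $2,542.80 | $66.45 | $381.00 | $2,228.25
8 | $2,228.25 | $66.45 | $381.00 | $1,913.70
9 | $1,913.70 | $66.45 | $381.00 | $1,599.15
10 | $1,599.15 | $66.45 | $381.00 | $1,284.60
11 | $1,284.60 | $66.45 | $381.00 | $970.05
12 | $970.05 | $66.45 | $381.00 | $655.50
13 | $655.50 | $66.45 | $381.00 | $340.95
14 | $340.95 | $66.45 | $381.00 | $26.40
15 | $26.40 | $66.45 | $92.85 | $0.00
Total interest: $66.45 + $66.45 + $66.45 + $66.45 + $66.45 + $66.45 + $66.45 + $66.45 + $66.45 + $66.45 + $66.45 + $66.45 + $66.45 + $66.45 + $66.45 = $996.75

$996.75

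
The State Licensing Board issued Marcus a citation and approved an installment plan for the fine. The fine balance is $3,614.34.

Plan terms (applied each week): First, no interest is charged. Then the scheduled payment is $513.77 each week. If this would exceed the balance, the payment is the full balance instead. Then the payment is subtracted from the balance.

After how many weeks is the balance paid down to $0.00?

Week 1: opening $3,614.34; payment $513.77; balance $3,100.57
Week 2: opening $3,100.57; payment $513.77; balance $2,586.80
Week 3: opening $2,586.80; payment $513.77; balance $2,073.03
Week 4: opening $2,073.03; payment $513.77; balance $1,559.26
Week 5: opening $1,559.26; payment $513.77; balance $1,045.49
Week 6: opening $1,045.49; payment $513.77; balance $531.72
Week 7: opening $531.72; payment $513.77; balance $17.95
Week 8: opening $17.95; payment $17.95; balance $0.00
Balance reaches $0.00 in week 8.

8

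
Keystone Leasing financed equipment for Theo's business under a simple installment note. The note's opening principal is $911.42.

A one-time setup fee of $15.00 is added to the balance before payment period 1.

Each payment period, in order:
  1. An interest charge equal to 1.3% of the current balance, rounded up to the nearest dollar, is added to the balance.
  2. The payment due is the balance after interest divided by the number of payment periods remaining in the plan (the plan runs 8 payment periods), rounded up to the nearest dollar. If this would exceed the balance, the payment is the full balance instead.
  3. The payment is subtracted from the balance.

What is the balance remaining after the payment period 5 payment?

$370.42

Payment period 1: opening $926.42; interest $13.00 → $939.42; payment $118.00; balance $821.42
Payment period 2: opening $821.42; interest $11.00 → $832.42; payment $119.00; balance $713.42
Payment period 3: opening $713.42; interest $10.00 → $723.42; payment $121.00; balance $602.42
Payment period 4: opening $602.42; interest $8.00 → $610.42; payment $123.00; balance $487.42
Payment period 5: opening $487.42; interest $7.00 → $494.42; payment $124.00; balance $370.42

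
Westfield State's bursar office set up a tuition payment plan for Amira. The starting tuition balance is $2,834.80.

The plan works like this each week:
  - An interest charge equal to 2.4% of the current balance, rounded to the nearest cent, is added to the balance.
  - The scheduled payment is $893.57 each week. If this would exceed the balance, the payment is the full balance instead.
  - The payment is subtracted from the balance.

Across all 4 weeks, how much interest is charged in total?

$151.35

Week 1: opening $2,834.80; interest $68.04 → $2,902.84; payment $893.57; balance $2,009.27
Week 2: opening $2,009.27; interest $48.22 → $2,057.49; payment $893.57; balance $1,163.92
Week 3: opening $1,163.92; interest $27.93 → $1,191.85; payment $893.57; balance $298.28
Week 4: opening $298.28; interest $7.16 → $305.44; payment $305.44; balance $0.00
Total interest: $68.04 + $48.22 + $27.93 + $7.16 = $151.35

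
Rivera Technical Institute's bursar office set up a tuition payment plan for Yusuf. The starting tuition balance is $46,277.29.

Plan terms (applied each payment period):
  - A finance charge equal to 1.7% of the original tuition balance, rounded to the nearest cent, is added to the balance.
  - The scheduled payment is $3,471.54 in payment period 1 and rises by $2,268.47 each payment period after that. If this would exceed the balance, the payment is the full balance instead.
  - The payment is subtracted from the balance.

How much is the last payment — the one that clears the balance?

$10,955.15

Payment period 1: $46,277.29 +$786.71 interest = $47,064.00; pay $3,471.54 → $43,592.46
Payment period 2: $43,592.46 +$786.71 interest = $44,379.17; pay $5,740.01 → $38,639.16
Payment period 3: $38,639.16 +$786.71 interest = $39,425.87; pay $8,008.48 → $31,417.39
Payment period 4: $31,417.39 +$786.71 interest = $32,204.10; pay $10,276.95 → $21,927.15
Payment period 5: $21,927.15 +$786.71 interest = $22,713.86; pay $12,545.42 → $10,168.44
Payment period 6: $10,168.44 +$786.71 interest = $10,955.15; pay $10,955.15 → $0.00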